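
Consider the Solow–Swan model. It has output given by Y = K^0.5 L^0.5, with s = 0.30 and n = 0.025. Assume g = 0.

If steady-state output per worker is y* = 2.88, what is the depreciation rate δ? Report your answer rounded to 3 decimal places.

In steady state, investment equals break-even investment: s·k^α = (n + δ)·k.
Since y* = [s/(n + δ)]^(α/(1−α)), we have s/(n + δ) = (y*)^((1−α)/α) = 2.88^1 = 2.8800.
Therefore n + δ = s / 2.8800 = 0.30 / 2.8800 = 0.1042, so δ = 0.1042 − 0.025 = 0.0792.

δ ≈ 0.079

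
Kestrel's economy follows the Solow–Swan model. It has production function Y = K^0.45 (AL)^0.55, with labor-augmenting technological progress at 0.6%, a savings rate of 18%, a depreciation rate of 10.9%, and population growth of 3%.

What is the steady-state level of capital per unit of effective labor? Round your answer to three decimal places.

k* = 1.482

Steady state requires s·f(k) = (n + g + δ)·k, i.e. s·k^α = (n + g + δ)·k.
Rearranging, k^(1−α) = s / (n + g + δ).
k^0.55 = 0.18 / (0.030 + 0.006 + 0.109) = 0.18 / 0.145 = 1.2414
k* = 1.2414^(1/0.55) ≈ 1.4817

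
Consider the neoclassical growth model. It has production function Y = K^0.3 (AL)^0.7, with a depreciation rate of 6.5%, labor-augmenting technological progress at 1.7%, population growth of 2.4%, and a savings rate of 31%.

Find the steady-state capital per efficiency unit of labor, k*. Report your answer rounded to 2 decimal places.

Steady state requires s·f(k) = (n + g + δ)·k, i.e. s·k^α = (n + g + δ)·k.
Dividing both sides by k: k^(1−α) = s / (n + g + δ).
k^0.7 = 0.31 / (0.024 + 0.017 + 0.065) = 0.31 / 0.106 = 2.9245
k* = 2.9245^(1/0.7) ≈ 4.6322

k* = 4.63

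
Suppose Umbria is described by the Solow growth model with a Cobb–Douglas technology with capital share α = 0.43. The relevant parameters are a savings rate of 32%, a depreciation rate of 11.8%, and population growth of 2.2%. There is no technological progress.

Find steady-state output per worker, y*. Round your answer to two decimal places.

Steady state requires s·f(k) = (n + δ)·k, i.e. s·k^α = (n + δ)·k.
Rearranging, k^(1−α) = s / (n + δ).
k^0.57 = 0.32 / (0.022 + 0.118) = 0.32 / 0.140 = 2.2857
k* = 2.2857^(1/0.57) ≈ 4.2644
y* = (k*)^α = 4.2644^0.43 ≈ 1.8657

y* = 1.87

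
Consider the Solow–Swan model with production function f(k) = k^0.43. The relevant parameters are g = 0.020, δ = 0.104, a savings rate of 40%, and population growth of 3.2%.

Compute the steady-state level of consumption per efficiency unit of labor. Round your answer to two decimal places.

In steady state, investment equals break-even investment: s·k^α = (n + g + δ)·k.
Dividing both sides by k: k^(1−α) = s / (n + g + δ).
k^0.57 = 0.40 / (0.032 + 0.020 + 0.104) = 0.40 / 0.156 = 2.5641
k* = 2.5641^(1/0.57) ≈ 5.2171
y* = (k*)^α = 5.2171^0.43 ≈ 2.0347
c* = (1 − s)·y* = (1 − 0.40) × 2.0347 ≈ 1.2208

c* ≈ 1.22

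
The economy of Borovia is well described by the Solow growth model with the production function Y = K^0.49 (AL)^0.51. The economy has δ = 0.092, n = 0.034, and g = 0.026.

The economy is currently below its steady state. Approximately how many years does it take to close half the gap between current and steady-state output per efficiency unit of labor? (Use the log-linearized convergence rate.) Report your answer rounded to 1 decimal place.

about 8.9 years

Near the steady state the convergence rate is λ = (1 − α)(n + g + δ).
λ = (1 − 0.49) × 0.152 = 0.51 × 0.152 = 0.07752
Half-life = ln 2 / λ = 0.6931 / 0.07752 ≈ 8.94 years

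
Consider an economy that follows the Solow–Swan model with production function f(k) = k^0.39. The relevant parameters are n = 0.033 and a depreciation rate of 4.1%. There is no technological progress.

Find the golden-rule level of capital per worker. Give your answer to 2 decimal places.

The golden rule sets f'(k) = n + δ, i.e. α·k^(α−1) = n + δ.
So k^(1−α) = α / (n + δ) = 0.39 / 0.074 = 5.2703.
k_gold = 5.2703^(1/0.61) ≈ 15.2523

k_gold ≈ 15.25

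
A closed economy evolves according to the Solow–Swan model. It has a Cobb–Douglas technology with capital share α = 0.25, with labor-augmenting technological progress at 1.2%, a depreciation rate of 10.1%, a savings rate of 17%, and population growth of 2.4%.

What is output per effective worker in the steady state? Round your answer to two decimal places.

y* ≈ 1.07

At the steady state, Δk = 0, so s·k^α = (n + g + δ)·k.
Rearranging, k^(1−α) = s / (n + g + δ).
k^0.75 = 0.17 / (0.024 + 0.012 + 0.101) = 0.17 / 0.137 = 1.2409
k* = 1.2409^(1/0.75) ≈ 1.3335
y* = (k*)^α = 1.3335^0.25 ≈ 1.0746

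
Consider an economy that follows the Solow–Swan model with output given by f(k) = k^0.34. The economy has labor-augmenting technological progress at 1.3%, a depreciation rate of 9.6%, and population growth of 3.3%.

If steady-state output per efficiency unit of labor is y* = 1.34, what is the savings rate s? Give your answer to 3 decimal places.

Steady state requires s·f(k) = (n + g + δ)·k, i.e. s·k^α = (n + g + δ)·k.
Since y* = [s/(n + g + δ)]^(α/(1−α)), we have s/(n + g + δ) = (y*)^((1−α)/α) = 1.34^1.9412 = 1.7650.
Therefore s = 1.7650 × (n + g + δ) = 1.7650 × 0.142 = 0.2506.

s ≈ 0.251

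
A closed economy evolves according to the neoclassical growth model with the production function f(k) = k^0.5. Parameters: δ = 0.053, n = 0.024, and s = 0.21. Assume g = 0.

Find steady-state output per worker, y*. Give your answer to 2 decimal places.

At the steady state, Δk = 0, so s·k^α = (n + δ)·k.
Rearranging, k^(1−α) = s / (n + δ).
k^0.5 = 0.21 / (0.024 + 0.053) = 0.21 / 0.077 = 2.7273
k* = 2.7273^(1/0.5) ≈ 7.4382
y* = (k*)^α = 7.4382^0.5 ≈ 2.7273

y* ≈ 2.73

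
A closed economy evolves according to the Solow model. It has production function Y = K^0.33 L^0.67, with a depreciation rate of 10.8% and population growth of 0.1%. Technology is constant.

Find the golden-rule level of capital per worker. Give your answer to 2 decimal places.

k_gold ≈ 5.22

The golden rule sets f'(k) = n + δ, i.e. α·k^(α−1) = n + δ.
So k^(1−α) = α / (n + δ) = 0.33 / 0.109 = 3.0275.
k_gold = 3.0275^(1/0.67) ≈ 5.2244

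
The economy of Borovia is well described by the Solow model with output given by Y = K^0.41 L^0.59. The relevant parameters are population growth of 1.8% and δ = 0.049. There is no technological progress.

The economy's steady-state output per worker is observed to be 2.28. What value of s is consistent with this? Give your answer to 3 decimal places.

At the steady state, Δk = 0, so s·k^α = (n + δ)·k.
Since y* = [s/(n + δ)]^(α/(1−α)), we have s/(n + δ) = (y*)^((1−α)/α) = 2.28^1.439 = 3.2739.
Therefore s = 3.2739 × (n + δ) = 3.2739 × 0.067 = 0.2194.

s ≈ 0.219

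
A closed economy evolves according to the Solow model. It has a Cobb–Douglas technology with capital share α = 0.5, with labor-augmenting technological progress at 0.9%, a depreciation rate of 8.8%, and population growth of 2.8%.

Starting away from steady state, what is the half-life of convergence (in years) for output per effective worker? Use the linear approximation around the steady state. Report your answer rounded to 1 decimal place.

about 11.1 years

Near the steady state the convergence rate is λ = (1 − α)(n + g + δ).
λ = (1 − 0.5) × 0.125 = 0.5 × 0.125 = 0.0625
Half-life = ln 2 / λ = 0.6931 / 0.0625 ≈ 11.09 years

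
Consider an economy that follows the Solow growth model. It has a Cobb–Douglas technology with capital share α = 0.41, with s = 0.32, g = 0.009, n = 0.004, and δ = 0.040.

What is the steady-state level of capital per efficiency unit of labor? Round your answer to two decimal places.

k* ≈ 21.06

Steady state requires s·f(k) = (n + g + δ)·k, i.e. s·k^α = (n + g + δ)·k.
Rearranging, k^(1−α) = s / (n + g + δ).
k^0.59 = 0.32 / (0.004 + 0.009 + 0.040) = 0.32 / 0.053 = 6.0377
k* = 6.0377^(1/0.59) ≈ 21.0626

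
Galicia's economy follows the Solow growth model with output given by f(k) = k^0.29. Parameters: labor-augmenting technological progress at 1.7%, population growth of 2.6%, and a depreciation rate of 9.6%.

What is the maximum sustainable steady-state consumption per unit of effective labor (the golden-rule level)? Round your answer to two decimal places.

At the golden rule, f'(k) = n + g + δ, so α·k^(α−1) = n + g + δ and k_gold = (α/(n + g + δ))^(1/(1−α)).
k_gold = (0.29/0.139)^(1/0.71) = 2.0863^1.4085 ≈ 2.8174
c_gold = f(k_gold) − (n + g + δ)·k_gold = 1.3504 − 0.139×2.8174 ≈ 0.9588

c_gold ≈ 0.96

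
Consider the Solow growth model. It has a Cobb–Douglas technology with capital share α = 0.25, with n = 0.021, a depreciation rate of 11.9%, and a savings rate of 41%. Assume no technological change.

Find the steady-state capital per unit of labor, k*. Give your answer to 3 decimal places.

Steady state requires s·f(k) = (n + δ)·k, i.e. s·k^α = (n + δ)·k.
Dividing both sides by k: k^(1−α) = s / (n + δ).
k^0.75 = 0.41 / (0.021 + 0.119) = 0.41 / 0.140 = 2.9286
k* = 2.9286^(1/0.75) ≈ 4.1900

k* = 4.190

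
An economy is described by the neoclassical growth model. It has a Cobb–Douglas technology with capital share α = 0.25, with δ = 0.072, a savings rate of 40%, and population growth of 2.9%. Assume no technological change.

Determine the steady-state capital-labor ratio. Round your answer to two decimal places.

k* ≈ 6.27

In steady state, investment equals break-even investment: s·k^α = (n + δ)·k.
Dividing both sides by k: k^(1−α) = s / (n + δ).
k^0.75 = 0.40 / (0.029 + 0.072) = 0.40 / 0.101 = 3.9604
k* = 3.9604^(1/0.75) ≈ 6.2659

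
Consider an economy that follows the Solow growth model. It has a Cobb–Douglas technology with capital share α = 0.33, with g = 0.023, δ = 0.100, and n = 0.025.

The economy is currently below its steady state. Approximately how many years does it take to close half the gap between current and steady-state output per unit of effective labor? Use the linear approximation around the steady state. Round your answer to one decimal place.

Near the steady state the convergence rate is λ = (1 − α)(n + g + δ).
λ = (1 − 0.33) × 0.148 = 0.67 × 0.148 = 0.09916
Half-life = ln 2 / λ = 0.6931 / 0.09916 ≈ 6.99 years

half-life ≈ 7.0 years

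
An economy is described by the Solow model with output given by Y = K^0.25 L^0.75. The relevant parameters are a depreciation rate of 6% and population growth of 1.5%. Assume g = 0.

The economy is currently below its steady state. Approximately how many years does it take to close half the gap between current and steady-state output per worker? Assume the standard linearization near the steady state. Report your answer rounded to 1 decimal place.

about 12.3 years

Near the steady state the convergence rate is λ = (1 − α)(n + δ).
λ = (1 − 0.25) × 0.075 = 0.75 × 0.075 = 0.05625
Half-life = ln 2 / λ = 0.6931 / 0.05625 ≈ 12.32 years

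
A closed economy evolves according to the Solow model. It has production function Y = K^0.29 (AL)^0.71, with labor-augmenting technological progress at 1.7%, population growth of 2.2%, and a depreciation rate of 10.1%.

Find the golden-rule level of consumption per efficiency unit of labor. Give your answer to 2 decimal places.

At the golden rule, f'(k) = n + g + δ, so α·k^(α−1) = n + g + δ and k_gold = (α/(n + g + δ))^(1/(1−α)).
k_gold = (0.29/0.140)^(1/0.71) = 2.0714^1.4085 ≈ 2.7891
c_gold = f(k_gold) − (n + g + δ)·k_gold = 1.3464 − 0.140×2.7891 ≈ 0.9559

c_gold ≈ 0.96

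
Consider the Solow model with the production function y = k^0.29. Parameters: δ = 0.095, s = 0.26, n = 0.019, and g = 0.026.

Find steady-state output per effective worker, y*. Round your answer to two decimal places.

y* ≈ 1.29

At the steady state, Δk = 0, so s·k^α = (n + g + δ)·k.
Rearranging, k^(1−α) = s / (n + g + δ).
k^0.71 = 0.26 / (0.019 + 0.026 + 0.095) = 0.26 / 0.140 = 1.8571
k* = 1.8571^(1/0.71) ≈ 2.3913
y* = (k*)^α = 2.3913^0.29 ≈ 1.2877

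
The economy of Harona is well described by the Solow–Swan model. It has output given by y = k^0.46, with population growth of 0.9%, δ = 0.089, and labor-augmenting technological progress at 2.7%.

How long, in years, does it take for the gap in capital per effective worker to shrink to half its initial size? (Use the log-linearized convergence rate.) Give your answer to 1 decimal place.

Near the steady state the convergence rate is λ = (1 − α)(n + g + δ).
λ = (1 − 0.46) × 0.125 = 0.54 × 0.125 = 0.0675
Half-life = ln 2 / λ = 0.6931 / 0.0675 ≈ 10.27 years

about 10.3 years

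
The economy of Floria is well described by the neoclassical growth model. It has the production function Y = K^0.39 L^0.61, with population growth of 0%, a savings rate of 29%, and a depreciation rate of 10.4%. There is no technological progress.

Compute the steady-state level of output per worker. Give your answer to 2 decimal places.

Steady state requires s·f(k) = (n + δ)·k, i.e. s·k^α = (n + δ)·k.
Dividing both sides by k: k^(1−α) = s / (n + δ).
k^0.61 = 0.29 / (0.000 + 0.104) = 0.29 / 0.104 = 2.7885
k* = 2.7885^(1/0.61) ≈ 5.3718
y* = (k*)^α = 5.3718^0.39 ≈ 1.9264

y* = 1.93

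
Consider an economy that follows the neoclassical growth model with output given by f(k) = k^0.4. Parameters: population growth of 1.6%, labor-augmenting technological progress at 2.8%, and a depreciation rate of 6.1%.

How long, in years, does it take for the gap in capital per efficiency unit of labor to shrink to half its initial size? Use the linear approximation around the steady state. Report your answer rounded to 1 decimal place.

t_½ ≈ 11.0 years

Near the steady state the convergence rate is λ = (1 − α)(n + g + δ).
λ = (1 − 0.4) × 0.105 = 0.6 × 0.105 = 0.0630
Half-life = ln 2 / λ = 0.6931 / 0.0630 ≈ 11.00 years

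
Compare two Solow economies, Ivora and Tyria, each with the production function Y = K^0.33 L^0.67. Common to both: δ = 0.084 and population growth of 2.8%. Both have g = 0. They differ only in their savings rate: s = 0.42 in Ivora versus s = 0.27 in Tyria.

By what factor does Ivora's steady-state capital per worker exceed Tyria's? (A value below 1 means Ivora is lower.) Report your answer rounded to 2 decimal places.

ratio ≈ 1.93

Steady-state k* = [s/(n + δ)]^(1/(1−α)), so the ratio is [ (s_I/(n + δ)_I) / (s_T/(n + δ)_T) ]^1.4925.
s_I/(n + δ)_I = 0.42/0.112 = 3.7500; s_T/(n + δ)_T = 0.27/0.112 = 2.4107.
Ratio = (3.7500/2.4107)^1.4925 = 1.5556^1.4925 ≈ 1.9338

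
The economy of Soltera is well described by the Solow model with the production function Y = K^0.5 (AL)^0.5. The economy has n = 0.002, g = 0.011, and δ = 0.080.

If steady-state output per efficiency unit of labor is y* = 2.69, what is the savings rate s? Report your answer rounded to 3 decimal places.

s ≈ 0.250

In steady state, investment equals break-even investment: s·k^α = (n + g + δ)·k.
Since y* = [s/(n + g + δ)]^(α/(1−α)), we have s/(n + g + δ) = (y*)^((1−α)/α) = 2.69^1 = 2.6900.
Therefore s = 2.6900 × (n + g + δ) = 2.6900 × 0.093 = 0.2502.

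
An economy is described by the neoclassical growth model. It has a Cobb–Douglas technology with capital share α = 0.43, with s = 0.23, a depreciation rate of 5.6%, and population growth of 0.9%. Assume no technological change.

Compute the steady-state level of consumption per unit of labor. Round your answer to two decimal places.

c* = 2.00

Steady state requires s·f(k) = (n + δ)·k, i.e. s·k^α = (n + δ)·k.
Dividing both sides by k: k^(1−α) = s / (n + δ).
k^0.57 = 0.23 / (0.009 + 0.056) = 0.23 / 0.065 = 3.5385
k* = 3.5385^(1/0.57) ≈ 9.1800
y* = (k*)^α = 9.1800^0.43 ≈ 2.5943
c* = (1 − s)·y* = (1 − 0.23) × 2.5943 ≈ 1.9976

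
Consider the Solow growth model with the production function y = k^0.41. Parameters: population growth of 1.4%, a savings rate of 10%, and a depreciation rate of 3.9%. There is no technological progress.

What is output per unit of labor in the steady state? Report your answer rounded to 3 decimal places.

y* = 1.555

At the steady state, Δk = 0, so s·k^α = (n + δ)·k.
Rearranging, k^(1−α) = s / (n + δ).
k^0.59 = 0.10 / (0.014 + 0.039) = 0.10 / 0.053 = 1.8868
k* = 1.8868^(1/0.59) ≈ 2.9331
y* = (k*)^α = 2.9331^0.41 ≈ 1.5545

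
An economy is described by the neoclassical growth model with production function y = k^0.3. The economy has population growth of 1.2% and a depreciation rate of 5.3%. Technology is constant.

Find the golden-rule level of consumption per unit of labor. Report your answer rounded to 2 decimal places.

c_gold ≈ 1.35

At the golden rule, f'(k) = n + δ, so α·k^(α−1) = n + δ and k_gold = (α/(n + δ))^(1/(1−α)).
k_gold = (0.3/0.065)^(1/0.7) = 4.6154^1.4286 ≈ 8.8897
c_gold = f(k_gold) − (n + δ)·k_gold = 1.9260 − 0.065×8.8897 ≈ 1.3482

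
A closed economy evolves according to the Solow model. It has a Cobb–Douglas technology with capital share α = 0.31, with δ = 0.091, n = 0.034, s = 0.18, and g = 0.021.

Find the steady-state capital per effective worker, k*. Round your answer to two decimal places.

In steady state, investment equals break-even investment: s·k^α = (n + g + δ)·k.
Rearranging, k^(1−α) = s / (n + g + δ).
k^0.69 = 0.18 / (0.034 + 0.021 + 0.091) = 0.18 / 0.146 = 1.2329
k* = 1.2329^(1/0.69) ≈ 1.3545

k* ≈ 1.35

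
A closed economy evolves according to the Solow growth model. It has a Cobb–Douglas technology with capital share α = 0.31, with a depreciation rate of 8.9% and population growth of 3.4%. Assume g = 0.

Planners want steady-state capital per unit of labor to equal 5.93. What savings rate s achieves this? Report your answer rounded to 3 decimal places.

s ≈ 0.420

Steady state requires s·f(k) = (n + δ)·k, i.e. s·k^α = (n + δ)·k.
So s / (n + δ) = (k*)^(1−α) = 5.93^0.69 = 3.4151.
Therefore s = 3.4151 × (n + δ) = 3.4151 × 0.123 = 0.4201.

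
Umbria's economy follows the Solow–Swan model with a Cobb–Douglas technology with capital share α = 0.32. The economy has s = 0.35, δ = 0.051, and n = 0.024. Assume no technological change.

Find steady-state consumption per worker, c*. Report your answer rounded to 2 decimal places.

c* = 1.34

Steady state requires s·f(k) = (n + δ)·k, i.e. s·k^α = (n + δ)·k.
Rearranging, k^(1−α) = s / (n + δ).
k^0.68 = 0.35 / (0.024 + 0.051) = 0.35 / 0.075 = 4.6667
k* = 4.6667^(1/0.68) ≈ 9.6347
y* = (k*)^α = 9.6347^0.32 ≈ 2.0646
c* = (1 − s)·y* = (1 − 0.35) × 2.0646 ≈ 1.3420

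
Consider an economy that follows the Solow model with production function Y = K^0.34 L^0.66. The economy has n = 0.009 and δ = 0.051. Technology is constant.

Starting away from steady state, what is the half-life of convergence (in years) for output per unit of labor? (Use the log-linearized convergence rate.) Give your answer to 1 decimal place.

Near the steady state the convergence rate is λ = (1 − α)(n + δ).
λ = (1 − 0.34) × 0.060 = 0.66 × 0.060 = 0.0396
Half-life = ln 2 / λ = 0.6931 / 0.0396 ≈ 17.50 years

half-life ≈ 17.5 years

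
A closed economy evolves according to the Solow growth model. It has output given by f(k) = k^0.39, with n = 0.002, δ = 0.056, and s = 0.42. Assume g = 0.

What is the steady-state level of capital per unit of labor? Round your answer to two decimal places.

At the steady state, Δk = 0, so s·k^α = (n + δ)·k.
Dividing both sides by k: k^(1−α) = s / (n + δ).
k^0.61 = 0.42 / (0.002 + 0.056) = 0.42 / 0.058 = 7.2414
k* = 7.2414^(1/0.61) ≈ 25.6771

k* = 25.68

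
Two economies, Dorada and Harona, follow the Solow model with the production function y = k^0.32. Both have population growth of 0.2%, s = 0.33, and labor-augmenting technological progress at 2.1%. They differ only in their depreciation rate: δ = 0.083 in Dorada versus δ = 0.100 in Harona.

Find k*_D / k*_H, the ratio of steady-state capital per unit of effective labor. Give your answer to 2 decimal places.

Steady-state k* = [s/(n + g + δ)]^(1/(1−α)), so the ratio is [ (s_D/(n + g + δ)_D) / (s_H/(n + g + δ)_H) ]^1.4706.
s_D/(n + g + δ)_D = 0.33/0.106 = 3.1132; s_H/(n + g + δ)_H = 0.33/0.123 = 2.6829.
Ratio = (3.1132/2.6829)^1.4706 = 1.1604^1.4706 ≈ 1.2445

k*_D / k*_H ≈ 1.24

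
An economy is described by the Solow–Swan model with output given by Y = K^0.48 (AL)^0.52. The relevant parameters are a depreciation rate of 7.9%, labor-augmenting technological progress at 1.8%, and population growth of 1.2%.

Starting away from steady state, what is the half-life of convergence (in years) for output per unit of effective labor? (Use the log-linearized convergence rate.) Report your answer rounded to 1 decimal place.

t_½ ≈ 12.2 years

Near the steady state the convergence rate is λ = (1 − α)(n + g + δ).
λ = (1 − 0.48) × 0.109 = 0.52 × 0.109 = 0.05668
Half-life = ln 2 / λ = 0.6931 / 0.05668 ≈ 12.23 years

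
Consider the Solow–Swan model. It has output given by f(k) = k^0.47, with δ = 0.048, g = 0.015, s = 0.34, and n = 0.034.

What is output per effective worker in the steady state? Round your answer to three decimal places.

y* = 3.041

At the steady state, Δk = 0, so s·k^α = (n + g + δ)·k.
Dividing both sides by k: k^(1−α) = s / (n + g + δ).
k^0.53 = 0.34 / (0.034 + 0.015 + 0.048) = 0.34 / 0.097 = 3.5052
k* = 3.5052^(1/0.53) ≈ 10.6601
y* = (k*)^α = 10.6601^0.47 ≈ 3.0412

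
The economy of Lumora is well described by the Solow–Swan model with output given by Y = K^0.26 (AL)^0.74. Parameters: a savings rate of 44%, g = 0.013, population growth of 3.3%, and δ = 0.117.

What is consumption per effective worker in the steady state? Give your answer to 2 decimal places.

At the steady state, Δk = 0, so s·k^α = (n + g + δ)·k.
Dividing both sides by k: k^(1−α) = s / (n + g + δ).
k^0.74 = 0.44 / (0.033 + 0.013 + 0.117) = 0.44 / 0.163 = 2.6994
k* = 2.6994^(1/0.74) ≈ 3.8264
y* = (k*)^α = 3.8264^0.26 ≈ 1.4175
c* = (1 − s)·y* = (1 − 0.44) × 1.4175 ≈ 0.7938

c* = 0.79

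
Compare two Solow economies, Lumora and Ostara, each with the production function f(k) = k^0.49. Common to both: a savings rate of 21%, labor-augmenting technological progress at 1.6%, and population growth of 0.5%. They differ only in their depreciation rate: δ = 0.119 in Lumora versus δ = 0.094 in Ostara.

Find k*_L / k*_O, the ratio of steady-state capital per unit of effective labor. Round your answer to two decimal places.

Steady-state k* = [s/(n + g + δ)]^(1/(1−α)), so the ratio is [ (s_L/(n + g + δ)_L) / (s_O/(n + g + δ)_O) ]^1.9608.
s_L/(n + g + δ)_L = 0.21/0.140 = 1.5000; s_O/(n + g + δ)_O = 0.21/0.115 = 1.8261.
Ratio = (1.5000/1.8261)^1.9608 = 0.8214^1.9608 ≈ 0.6799

ratio ≈ 0.68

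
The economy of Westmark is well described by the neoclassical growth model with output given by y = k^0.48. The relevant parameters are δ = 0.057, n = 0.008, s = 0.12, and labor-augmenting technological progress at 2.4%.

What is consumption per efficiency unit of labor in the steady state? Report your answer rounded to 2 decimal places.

c* ≈ 1.16

At the steady state, Δk = 0, so s·k^α = (n + g + δ)·k.
Dividing both sides by k: k^(1−α) = s / (n + g + δ).
k^0.52 = 0.12 / (0.008 + 0.024 + 0.057) = 0.12 / 0.089 = 1.3483
k* = 1.3483^(1/0.52) ≈ 1.7766
y* = (k*)^α = 1.7766^0.48 ≈ 1.3177
c* = (1 − s)·y* = (1 − 0.12) × 1.3177 ≈ 1.1596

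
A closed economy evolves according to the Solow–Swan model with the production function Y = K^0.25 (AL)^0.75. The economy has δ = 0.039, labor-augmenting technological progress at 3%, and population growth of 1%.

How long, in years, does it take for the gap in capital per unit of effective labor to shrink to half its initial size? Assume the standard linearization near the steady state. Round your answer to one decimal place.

Near the steady state the convergence rate is λ = (1 − α)(n + g + δ).
λ = (1 − 0.25) × 0.079 = 0.75 × 0.079 = 0.05925
Half-life = ln 2 / λ = 0.6931 / 0.05925 ≈ 11.70 years

t_½ ≈ 11.7 years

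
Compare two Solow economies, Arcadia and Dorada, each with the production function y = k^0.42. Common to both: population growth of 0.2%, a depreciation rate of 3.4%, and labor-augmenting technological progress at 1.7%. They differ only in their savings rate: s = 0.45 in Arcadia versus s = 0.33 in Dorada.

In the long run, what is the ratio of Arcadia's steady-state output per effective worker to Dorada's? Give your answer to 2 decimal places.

ratio ≈ 1.25

Steady-state y* = [s/(n + g + δ)]^(α/(1−α)), so the ratio is [ (s_A/(n + g + δ)_A) / (s_D/(n + g + δ)_D) ]^0.7241.
s_A/(n + g + δ)_A = 0.45/0.053 = 8.4906; s_D/(n + g + δ)_D = 0.33/0.053 = 6.2264.
Ratio = (8.4906/6.2264)^0.7241 = 1.3636^0.7241 ≈ 1.2518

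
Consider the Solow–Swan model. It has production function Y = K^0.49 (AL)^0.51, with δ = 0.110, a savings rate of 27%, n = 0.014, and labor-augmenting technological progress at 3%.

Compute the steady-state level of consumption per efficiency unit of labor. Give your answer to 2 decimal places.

Steady state requires s·f(k) = (n + g + δ)·k, i.e. s·k^α = (n + g + δ)·k.
Rearranging, k^(1−α) = s / (n + g + δ).
k^0.51 = 0.27 / (0.014 + 0.030 + 0.110) = 0.27 / 0.154 = 1.7532
k* = 1.7532^(1/0.51) ≈ 3.0068
y* = (k*)^α = 3.0068^0.49 ≈ 1.7150
c* = (1 − s)·y* = (1 − 0.27) × 1.7150 ≈ 1.2520

c* = 1.25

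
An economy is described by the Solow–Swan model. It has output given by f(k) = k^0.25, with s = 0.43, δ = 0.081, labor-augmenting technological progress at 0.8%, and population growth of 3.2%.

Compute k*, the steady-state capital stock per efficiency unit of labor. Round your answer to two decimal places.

k* = 5.42

Steady state requires s·f(k) = (n + g + δ)·k, i.e. s·k^α = (n + g + δ)·k.
Rearranging, k^(1−α) = s / (n + g + δ).
k^0.75 = 0.43 / (0.032 + 0.008 + 0.081) = 0.43 / 0.121 = 3.5537
k* = 3.5537^(1/0.75) ≈ 5.4230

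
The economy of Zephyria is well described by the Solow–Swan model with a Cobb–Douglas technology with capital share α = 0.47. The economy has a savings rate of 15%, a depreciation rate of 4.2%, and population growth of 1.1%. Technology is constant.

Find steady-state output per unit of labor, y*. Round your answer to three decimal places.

At the steady state, Δk = 0, so s·k^α = (n + δ)·k.
Rearranging, k^(1−α) = s / (n + δ).
k^0.53 = 0.15 / (0.011 + 0.042) = 0.15 / 0.053 = 2.8302
k* = 2.8302^(1/0.53) ≈ 7.1201
y* = (k*)^α = 7.1201^0.47 ≈ 2.5158

y* = 2.516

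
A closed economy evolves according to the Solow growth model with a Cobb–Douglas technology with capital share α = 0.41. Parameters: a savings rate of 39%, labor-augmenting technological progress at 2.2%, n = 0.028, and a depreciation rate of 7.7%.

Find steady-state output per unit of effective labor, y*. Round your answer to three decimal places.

y* ≈ 2.181

In steady state, investment equals break-even investment: s·k^α = (n + g + δ)·k.
Dividing both sides by k: k^(1−α) = s / (n + g + δ).
k^0.59 = 0.39 / (0.028 + 0.022 + 0.077) = 0.39 / 0.127 = 3.0709
k* = 3.0709^(1/0.59) ≈ 6.6969
y* = (k*)^α = 6.6969^0.41 ≈ 2.1808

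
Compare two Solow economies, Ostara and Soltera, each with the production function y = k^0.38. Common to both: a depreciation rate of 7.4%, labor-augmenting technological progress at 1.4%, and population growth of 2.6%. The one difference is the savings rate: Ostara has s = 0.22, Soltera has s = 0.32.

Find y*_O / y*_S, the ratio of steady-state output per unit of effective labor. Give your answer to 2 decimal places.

y*_O / y*_S ≈ 0.79

Steady-state y* = [s/(n + g + δ)]^(α/(1−α)), so the ratio is [ (s_O/(n + g + δ)_O) / (s_S/(n + g + δ)_S) ]^0.6129.
s_O/(n + g + δ)_O = 0.22/0.114 = 1.9298; s_S/(n + g + δ)_S = 0.32/0.114 = 2.8070.
Ratio = (1.9298/2.8070)^0.6129 = 0.6875^0.6129 ≈ 0.7948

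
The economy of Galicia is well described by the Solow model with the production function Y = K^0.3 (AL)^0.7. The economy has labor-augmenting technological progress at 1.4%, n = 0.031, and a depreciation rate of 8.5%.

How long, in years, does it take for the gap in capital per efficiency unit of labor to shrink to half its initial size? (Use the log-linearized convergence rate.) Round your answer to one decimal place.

Near the steady state the convergence rate is λ = (1 − α)(n + g + δ).
λ = (1 − 0.3) × 0.130 = 0.7 × 0.130 = 0.0910
Half-life = ln 2 / λ = 0.6931 / 0.0910 ≈ 7.62 years

half-life ≈ 7.6 years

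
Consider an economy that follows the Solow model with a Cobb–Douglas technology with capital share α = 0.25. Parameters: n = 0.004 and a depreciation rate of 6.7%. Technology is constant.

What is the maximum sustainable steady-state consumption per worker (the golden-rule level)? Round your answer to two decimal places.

At the golden rule, f'(k) = n + δ, so α·k^(α−1) = n + δ and k_gold = (α/(n + δ))^(1/(1−α)).
k_gold = (0.25/0.071)^(1/0.75) = 3.5211^1.3333 ≈ 5.3566
c_gold = f(k_gold) − (n + δ)·k_gold = 1.5213 − 0.071×5.3566 ≈ 1.1410

c_gold ≈ 1.14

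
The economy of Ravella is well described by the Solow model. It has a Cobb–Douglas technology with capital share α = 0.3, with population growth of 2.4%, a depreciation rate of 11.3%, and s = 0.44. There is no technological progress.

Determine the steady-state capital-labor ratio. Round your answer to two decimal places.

At the steady state, Δk = 0, so s·k^α = (n + δ)·k.
Rearranging, k^(1−α) = s / (n + δ).
k^0.7 = 0.44 / (0.024 + 0.113) = 0.44 / 0.137 = 3.2117
k* = 3.2117^(1/0.7) ≈ 5.2955

k* = 5.30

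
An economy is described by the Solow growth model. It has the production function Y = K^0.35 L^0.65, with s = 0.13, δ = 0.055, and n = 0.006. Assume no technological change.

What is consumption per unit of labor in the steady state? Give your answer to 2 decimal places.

At the steady state, Δk = 0, so s·k^α = (n + δ)·k.
Rearranging, k^(1−α) = s / (n + δ).
k^0.65 = 0.13 / (0.006 + 0.055) = 0.13 / 0.061 = 2.1311
k* = 2.1311^(1/0.65) ≈ 3.2029
y* = (k*)^α = 3.2029^0.35 ≈ 1.5029
c* = (1 − s)·y* = (1 − 0.13) × 1.5029 ≈ 1.3075

c* ≈ 1.31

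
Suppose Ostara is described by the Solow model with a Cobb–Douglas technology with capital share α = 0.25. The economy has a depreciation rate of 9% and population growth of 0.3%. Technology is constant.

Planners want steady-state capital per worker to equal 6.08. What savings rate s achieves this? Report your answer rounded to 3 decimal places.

At the steady state, Δk = 0, so s·k^α = (n + δ)·k.
So s / (n + δ) = (k*)^(1−α) = 6.08^0.75 = 3.8719.
Therefore s = 3.8719 × (n + δ) = 3.8719 × 0.093 = 0.3601.

s ≈ 0.360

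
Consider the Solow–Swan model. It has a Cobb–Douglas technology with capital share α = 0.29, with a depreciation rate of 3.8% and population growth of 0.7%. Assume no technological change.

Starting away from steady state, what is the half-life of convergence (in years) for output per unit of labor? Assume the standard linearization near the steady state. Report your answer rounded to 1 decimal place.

Near the steady state the convergence rate is λ = (1 − α)(n + δ).
λ = (1 − 0.29) × 0.045 = 0.71 × 0.045 = 0.03195
Half-life = ln 2 / λ = 0.6931 / 0.03195 ≈ 21.69 years

t_½ ≈ 21.7 years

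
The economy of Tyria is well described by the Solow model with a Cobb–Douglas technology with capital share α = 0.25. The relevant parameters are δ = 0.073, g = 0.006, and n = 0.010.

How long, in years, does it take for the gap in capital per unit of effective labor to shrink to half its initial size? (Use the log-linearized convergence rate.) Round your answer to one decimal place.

Near the steady state the convergence rate is λ = (1 − α)(n + g + δ).
λ = (1 − 0.25) × 0.089 = 0.75 × 0.089 = 0.06675
Half-life = ln 2 / λ = 0.6931 / 0.06675 ≈ 10.38 years

half-life ≈ 10.4 years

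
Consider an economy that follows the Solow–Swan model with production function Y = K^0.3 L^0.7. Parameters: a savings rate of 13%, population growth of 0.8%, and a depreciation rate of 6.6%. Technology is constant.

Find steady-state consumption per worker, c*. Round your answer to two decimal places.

c* ≈ 1.11

At the steady state, Δk = 0, so s·k^α = (n + δ)·k.
Rearranging, k^(1−α) = s / (n + δ).
k^0.7 = 0.13 / (0.008 + 0.066) = 0.13 / 0.074 = 1.7568
k* = 1.7568^(1/0.7) ≈ 2.2367
y* = (k*)^α = 2.2367^0.3 ≈ 1.2732
c* = (1 − s)·y* = (1 − 0.13) × 1.2732 ≈ 1.1077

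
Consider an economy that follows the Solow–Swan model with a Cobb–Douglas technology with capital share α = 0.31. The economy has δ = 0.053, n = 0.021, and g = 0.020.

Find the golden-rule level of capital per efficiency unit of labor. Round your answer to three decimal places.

The golden rule sets f'(k) = n + g + δ, i.e. α·k^(α−1) = n + g + δ.
So k^(1−α) = α / (n + g + δ) = 0.31 / 0.094 = 3.2979.
k_gold = 3.2979^(1/0.69) ≈ 5.6373

k_gold ≈ 5.637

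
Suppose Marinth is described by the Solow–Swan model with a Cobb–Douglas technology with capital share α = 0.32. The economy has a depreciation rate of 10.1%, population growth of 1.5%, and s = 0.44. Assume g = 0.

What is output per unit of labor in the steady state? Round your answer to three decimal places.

In steady state, investment equals break-even investment: s·k^α = (n + δ)·k.
Rearranging, k^(1−α) = s / (n + δ).
k^0.68 = 0.44 / (0.015 + 0.101) = 0.44 / 0.116 = 3.7931
k* = 3.7931^(1/0.68) ≈ 7.1033
y* = (k*)^α = 7.1033^0.32 ≈ 1.8727

y* = 1.873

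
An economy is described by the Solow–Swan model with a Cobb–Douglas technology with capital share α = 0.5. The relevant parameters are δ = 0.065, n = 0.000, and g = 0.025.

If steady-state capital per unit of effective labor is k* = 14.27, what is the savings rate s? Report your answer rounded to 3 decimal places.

s ≈ 0.340

In steady state, investment equals break-even investment: s·k^α = (n + g + δ)·k.
So s / (n + g + δ) = (k*)^(1−α) = 14.27^0.5 = 3.7776.
Therefore s = 3.7776 × (n + g + δ) = 3.7776 × 0.090 = 0.3400.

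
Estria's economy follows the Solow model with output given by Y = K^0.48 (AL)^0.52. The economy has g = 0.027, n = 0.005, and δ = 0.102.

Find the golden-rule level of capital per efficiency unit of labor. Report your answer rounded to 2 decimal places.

k_gold ≈ 11.63

The golden rule sets f'(k) = n + g + δ, i.e. α·k^(α−1) = n + g + δ.
So k^(1−α) = α / (n + g + δ) = 0.48 / 0.134 = 3.5821.
k_gold = 3.5821^(1/0.52) ≈ 11.6319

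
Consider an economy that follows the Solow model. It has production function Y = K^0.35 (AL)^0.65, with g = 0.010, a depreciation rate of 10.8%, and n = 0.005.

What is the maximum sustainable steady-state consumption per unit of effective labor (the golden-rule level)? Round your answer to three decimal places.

At the golden rule, f'(k) = n + g + δ, so α·k^(α−1) = n + g + δ and k_gold = (α/(n + g + δ))^(1/(1−α)).
k_gold = (0.35/0.123)^(1/0.65) = 2.8455^1.5385 ≈ 4.9972
c_gold = f(k_gold) − (n + g + δ)·k_gold = 1.7561 − 0.123×4.9972 ≈ 1.1414

c_gold ≈ 1.141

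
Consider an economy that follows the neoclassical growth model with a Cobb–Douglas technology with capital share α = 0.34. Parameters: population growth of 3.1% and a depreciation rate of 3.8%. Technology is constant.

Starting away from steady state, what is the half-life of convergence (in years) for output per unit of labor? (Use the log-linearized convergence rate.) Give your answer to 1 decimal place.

Near the steady state the convergence rate is λ = (1 − α)(n + δ).
λ = (1 − 0.34) × 0.069 = 0.66 × 0.069 = 0.04554
Half-life = ln 2 / λ = 0.6931 / 0.04554 ≈ 15.22 years

t_½ ≈ 15.2 years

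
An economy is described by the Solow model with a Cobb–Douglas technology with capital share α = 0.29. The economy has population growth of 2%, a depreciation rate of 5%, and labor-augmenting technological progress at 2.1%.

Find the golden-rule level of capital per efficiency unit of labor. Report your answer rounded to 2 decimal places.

The golden rule sets f'(k) = n + g + δ, i.e. α·k^(α−1) = n + g + δ.
So k^(1−α) = α / (n + g + δ) = 0.29 / 0.091 = 3.1868.
k_gold = 3.1868^(1/0.71) ≈ 5.1162

k_gold ≈ 5.12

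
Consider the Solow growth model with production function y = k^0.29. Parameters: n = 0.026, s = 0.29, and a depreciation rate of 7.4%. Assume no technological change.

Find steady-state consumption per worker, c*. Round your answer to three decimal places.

c* ≈ 1.097

At the steady state, Δk = 0, so s·k^α = (n + δ)·k.
Dividing both sides by k: k^(1−α) = s / (n + δ).
k^0.71 = 0.29 / (0.026 + 0.074) = 0.29 / 0.100 = 2.9000
k* = 2.9000^(1/0.71) ≈ 4.4799
y* = (k*)^α = 4.4799^0.29 ≈ 1.5448
c* = (1 − s)·y* = (1 − 0.29) × 1.5448 ≈ 1.0968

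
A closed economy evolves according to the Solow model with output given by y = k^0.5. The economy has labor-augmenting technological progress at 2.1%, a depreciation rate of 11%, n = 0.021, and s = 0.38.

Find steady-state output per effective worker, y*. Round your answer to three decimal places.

At the steady state, Δk = 0, so s·k^α = (n + g + δ)·k.
Dividing both sides by k: k^(1−α) = s / (n + g + δ).
k^0.5 = 0.38 / (0.021 + 0.021 + 0.110) = 0.38 / 0.152 = 2.5000
k* = 2.5000^(1/0.5) ≈ 6.2500
y* = (k*)^α = 6.2500^0.5 ≈ 2.5000

y* = 2.500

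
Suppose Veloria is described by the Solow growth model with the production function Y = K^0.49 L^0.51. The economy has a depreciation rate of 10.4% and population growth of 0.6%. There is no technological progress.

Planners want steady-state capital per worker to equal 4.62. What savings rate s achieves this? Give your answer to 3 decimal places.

In steady state, investment equals break-even investment: s·k^α = (n + δ)·k.
So s / (n + δ) = (k*)^(1−α) = 4.62^0.51 = 2.1826.
Therefore s = 2.1826 × (n + δ) = 2.1826 × 0.110 = 0.2401.

s ≈ 0.240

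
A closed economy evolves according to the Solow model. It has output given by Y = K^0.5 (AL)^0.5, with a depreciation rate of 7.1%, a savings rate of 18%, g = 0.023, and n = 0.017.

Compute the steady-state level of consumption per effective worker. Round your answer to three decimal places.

Steady state requires s·f(k) = (n + g + δ)·k, i.e. s·k^α = (n + g + δ)·k.
Dividing both sides by k: k^(1−α) = s / (n + g + δ).
k^0.5 = 0.18 / (0.017 + 0.023 + 0.071) = 0.18 / 0.111 = 1.6216
k* = 1.6216^(1/0.5) ≈ 2.6296
y* = (k*)^α = 2.6296^0.5 ≈ 1.6216
c* = (1 − s)·y* = (1 − 0.18) × 1.6216 ≈ 1.3297

c* ≈ 1.330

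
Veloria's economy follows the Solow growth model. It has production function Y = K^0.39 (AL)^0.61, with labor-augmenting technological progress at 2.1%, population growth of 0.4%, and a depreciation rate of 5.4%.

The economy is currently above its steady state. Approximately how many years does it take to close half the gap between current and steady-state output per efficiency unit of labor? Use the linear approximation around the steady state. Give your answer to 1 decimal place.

Near the steady state the convergence rate is λ = (1 − α)(n + g + δ).
λ = (1 − 0.39) × 0.079 = 0.61 × 0.079 = 0.04819
Half-life = ln 2 / λ = 0.6931 / 0.04819 ≈ 14.38 years

t_½ ≈ 14.4 years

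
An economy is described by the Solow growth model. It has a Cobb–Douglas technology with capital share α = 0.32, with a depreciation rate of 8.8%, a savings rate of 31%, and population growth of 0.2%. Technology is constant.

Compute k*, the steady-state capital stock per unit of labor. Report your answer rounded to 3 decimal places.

k* = 6.164

In steady state, investment equals break-even investment: s·k^α = (n + δ)·k.
Dividing both sides by k: k^(1−α) = s / (n + δ).
k^0.68 = 0.31 / (0.002 + 0.088) = 0.31 / 0.090 = 3.4444
k* = 3.4444^(1/0.68) ≈ 6.1641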